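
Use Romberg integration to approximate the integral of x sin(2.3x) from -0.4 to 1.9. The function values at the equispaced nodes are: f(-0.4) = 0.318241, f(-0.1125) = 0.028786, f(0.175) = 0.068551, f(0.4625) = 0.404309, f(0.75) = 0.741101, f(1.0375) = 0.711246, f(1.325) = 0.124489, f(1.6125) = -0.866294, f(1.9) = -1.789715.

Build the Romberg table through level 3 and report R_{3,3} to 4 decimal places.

0.1446

R_{0,0} (trapezoid, 1 panel, h=2.3000): -1.692195
R_{1,0} (trapezoid, 2 panels, h=1.1500): 0.006169
R_{2,0} (trapezoid, 4 panels, h=0.5750): 0.114082
R_{3,0} (trapezoid, 8 panels, h=0.2875): 0.136980
R_{1,1} = 0.006169 + (0.006169 − (-1.692195))/3 = 0.572290
R_{2,1} = 0.114082 + (0.114082 − 0.006169)/3 = 0.150053
R_{3,1} = 0.136980 + (0.136980 − 0.114082)/3 = 0.144613
R_{2,2} = 0.150053 + (0.150053 − 0.572290)/15 = 0.121904
R_{3,2} = 0.144613 + (0.144613 − 0.150053)/15 = 0.144250
R_{3,3} = 0.144250 + (0.144250 − 0.121904)/63 = 0.144605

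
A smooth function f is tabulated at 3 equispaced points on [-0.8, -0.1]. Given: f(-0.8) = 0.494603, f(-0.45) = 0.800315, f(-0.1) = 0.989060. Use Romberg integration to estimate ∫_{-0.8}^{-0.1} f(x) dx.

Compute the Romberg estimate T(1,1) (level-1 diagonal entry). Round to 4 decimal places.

T(0,0) (trapezoid, 1 panel, h=0.7000): 0.519282
T(1,0) (trapezoid, 2 panels, h=0.3500): 0.539751
T(1,1) = 0.539751 + (0.539751 − 0.519282)/3 = 0.546574

0.5466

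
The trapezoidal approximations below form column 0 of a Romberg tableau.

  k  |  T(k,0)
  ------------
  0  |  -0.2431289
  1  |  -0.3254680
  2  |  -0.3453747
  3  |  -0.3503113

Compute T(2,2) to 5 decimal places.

-0.35195

Richardson extrapolation on the trapezoidal column (denominator 4−1=3):
T(1,1) = -0.3254680 + (-0.3254680 − (-0.2431289))/3 = -0.3529144
T(2,1) = -0.3453747 + (-0.3453747 − (-0.3254680))/3 = -0.3520103
T(2,2) = -0.3520103 + (-0.3520103 − (-0.3529144))/15 = -0.3519500
(Column j=1 coincides with Simpson's rule on the same nodes.)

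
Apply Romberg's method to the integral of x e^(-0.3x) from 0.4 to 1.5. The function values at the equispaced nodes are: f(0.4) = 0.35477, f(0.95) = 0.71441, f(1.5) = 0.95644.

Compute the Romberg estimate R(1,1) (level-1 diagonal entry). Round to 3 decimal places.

0.764

R(0,0) (trapezoid, 1 panel, h=1.1000): 0.72117
R(1,0) (trapezoid, 2 panels, h=0.5500): 0.75351
R(1,1) = 0.75351 + (0.75351 − 0.72117)/3 = 0.76429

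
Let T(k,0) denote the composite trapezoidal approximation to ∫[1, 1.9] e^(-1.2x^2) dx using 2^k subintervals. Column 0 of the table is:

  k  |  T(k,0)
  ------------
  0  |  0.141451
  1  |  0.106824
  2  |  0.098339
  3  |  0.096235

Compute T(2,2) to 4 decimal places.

0.0955

T(1,1) = 0.106824 + (0.106824 − 0.141451)/3 = 0.095282
T(2,1) = 0.098339 + (0.098339 − 0.106824)/3 = 0.095511
T(2,2) = (16·0.095511 − 0.095282) / 15 = 0.095526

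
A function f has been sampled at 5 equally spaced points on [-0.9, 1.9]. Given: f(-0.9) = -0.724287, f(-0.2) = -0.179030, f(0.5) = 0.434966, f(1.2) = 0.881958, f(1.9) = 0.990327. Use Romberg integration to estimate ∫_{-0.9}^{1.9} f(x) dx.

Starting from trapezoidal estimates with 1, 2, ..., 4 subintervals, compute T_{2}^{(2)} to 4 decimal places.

0.9201

T_{0}^{(0)} (trapezoid, 1 panel, h=2.8000): 0.372456
T_{1}^{(0)} (trapezoid, 2 panels, h=1.4000): 0.795180
T_{2}^{(0)} (trapezoid, 4 panels, h=0.7000): 0.889640
T_{1}^{(1)} = 0.795180 + (0.795180 − 0.372456)/3 = 0.936088
T_{2}^{(1)} = 0.889640 + (0.889640 − 0.795180)/3 = 0.921127
T_{2}^{(2)} = 0.921127 + (0.921127 − 0.936088)/15 = 0.920130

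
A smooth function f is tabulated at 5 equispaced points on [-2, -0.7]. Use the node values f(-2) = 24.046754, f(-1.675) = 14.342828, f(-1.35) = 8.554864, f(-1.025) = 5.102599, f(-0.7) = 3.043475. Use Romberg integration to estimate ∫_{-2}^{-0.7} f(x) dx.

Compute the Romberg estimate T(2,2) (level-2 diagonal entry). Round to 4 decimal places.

T(0,0) (trapezoid, 1 panel, h=1.3000): 17.608649
T(1,0) (trapezoid, 2 panels, h=0.6500): 14.364986
T(2,0) (trapezoid, 4 panels, h=0.3250): 13.502257
T(1,1) = 14.364986 + (14.364986 − 17.608649)/3 = 13.283765
T(2,1) = 13.502257 + (13.502257 − 14.364986)/3 = 13.214681
T(2,2) = 13.214681 + (13.214681 − 13.283765)/15 = 13.210075

13.2101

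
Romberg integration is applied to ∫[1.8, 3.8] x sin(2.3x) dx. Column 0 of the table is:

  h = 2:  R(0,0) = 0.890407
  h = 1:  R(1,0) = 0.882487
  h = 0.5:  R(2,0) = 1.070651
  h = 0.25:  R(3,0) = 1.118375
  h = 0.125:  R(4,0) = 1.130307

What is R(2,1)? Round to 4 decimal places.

Richardson extrapolation on the trapezoidal column (denominator 4−1=3):
R(2,1) = 1.070651 + (1.070651 − 0.882487)/3 = 1.133372

1.1334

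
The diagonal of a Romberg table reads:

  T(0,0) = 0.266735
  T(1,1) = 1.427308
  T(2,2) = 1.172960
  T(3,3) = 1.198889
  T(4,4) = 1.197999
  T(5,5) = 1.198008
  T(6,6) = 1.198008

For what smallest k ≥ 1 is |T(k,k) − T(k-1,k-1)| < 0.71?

|T(1,1) − T(0,0)| = 1.160573 ≥ 0.71
|T(2,2) − T(1,1)| = 0.254348 < 0.71

k = 2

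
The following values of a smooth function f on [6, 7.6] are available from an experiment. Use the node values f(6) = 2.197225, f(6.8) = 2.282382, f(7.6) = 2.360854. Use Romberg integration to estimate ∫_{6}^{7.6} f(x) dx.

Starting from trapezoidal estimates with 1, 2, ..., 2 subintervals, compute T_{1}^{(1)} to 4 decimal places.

3.6500

T_{0}^{(0)} (trapezoid, 1 panel, h=1.6000): 3.646463
T_{1}^{(0)} (trapezoid, 2 panels, h=0.8000): 3.649137
T_{1}^{(1)} = 3.649137 + (3.649137 − 3.646463)/3 = 3.650028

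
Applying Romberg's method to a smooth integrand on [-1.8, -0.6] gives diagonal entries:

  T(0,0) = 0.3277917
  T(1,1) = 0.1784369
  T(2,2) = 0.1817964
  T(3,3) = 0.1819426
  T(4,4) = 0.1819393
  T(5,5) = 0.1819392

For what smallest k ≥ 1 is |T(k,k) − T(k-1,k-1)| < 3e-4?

|T(1,1) − T(0,0)| = 0.1493548 ≥ 3e-4
|T(2,2) − T(1,1)| = 0.0033595 ≥ 3e-4
|T(3,3) − T(2,2)| = 0.0001462 < 3e-4

k = 3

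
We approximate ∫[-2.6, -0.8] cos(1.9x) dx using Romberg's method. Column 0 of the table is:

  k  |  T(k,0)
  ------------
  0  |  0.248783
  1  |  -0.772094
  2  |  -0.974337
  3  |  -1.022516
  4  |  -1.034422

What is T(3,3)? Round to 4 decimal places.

-1.0384

T(1,1) = (4·(-0.772094) − 0.248783) / 3 = -1.112386
T(2,1) = (4·(-0.974337) − (-0.772094)) / 3 = -1.041751
T(3,1) = (4·(-1.022516) − (-0.974337)) / 3 = -1.038576
T(2,2) = -1.041751 + (-1.041751 − (-1.112386))/15 = -1.037042
T(3,2) = -1.038576 + (-1.038576 − (-1.041751))/15 = -1.038364
T(3,3) = (64·(-1.038364) − (-1.037042)) / 63 = -1.038385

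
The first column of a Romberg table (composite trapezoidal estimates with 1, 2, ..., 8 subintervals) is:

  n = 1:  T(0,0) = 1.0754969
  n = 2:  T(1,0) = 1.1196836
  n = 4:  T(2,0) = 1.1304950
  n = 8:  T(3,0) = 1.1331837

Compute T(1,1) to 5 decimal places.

1.13441

Richardson extrapolation on the trapezoidal column (denominator 4−1=3):
T(1,1) = 1.1196836 + (1.1196836 − 1.0754969)/3 = 1.1344125
(Column j=1 coincides with Simpson's rule on the same nodes.)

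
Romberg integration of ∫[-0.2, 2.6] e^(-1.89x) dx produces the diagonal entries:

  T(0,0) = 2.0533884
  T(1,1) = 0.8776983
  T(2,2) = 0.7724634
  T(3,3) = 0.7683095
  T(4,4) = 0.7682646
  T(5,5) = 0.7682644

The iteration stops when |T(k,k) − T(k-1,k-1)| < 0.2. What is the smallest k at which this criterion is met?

k = 2

|T(1,1) − T(0,0)| = 1.1756901 ≥ 0.2
|T(2,2) − T(1,1)| = 0.1052349 < 0.2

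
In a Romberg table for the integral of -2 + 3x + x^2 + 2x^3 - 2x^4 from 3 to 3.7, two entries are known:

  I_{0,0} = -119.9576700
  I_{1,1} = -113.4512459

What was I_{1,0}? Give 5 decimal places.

From I_{1,1} = (4·I_{1,0} − I_{0,0})/3, solve for I_{1,0}:
4·I_{1,0} = 3·(-113.4512459) + (-119.9576700) = -460.3114077
I_{1,0} = -115.0778519

-115.07785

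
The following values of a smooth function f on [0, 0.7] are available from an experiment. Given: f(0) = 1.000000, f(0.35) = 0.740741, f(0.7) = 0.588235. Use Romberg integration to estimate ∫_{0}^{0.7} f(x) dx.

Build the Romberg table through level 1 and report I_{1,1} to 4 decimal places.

I_{0,0} (trapezoid, 1 panel, h=0.7000): 0.555882
I_{1,0} (trapezoid, 2 panels, h=0.3500): 0.537200
I_{1,1} = 0.537200 + (0.537200 − 0.555882)/3 = 0.530973

0.5310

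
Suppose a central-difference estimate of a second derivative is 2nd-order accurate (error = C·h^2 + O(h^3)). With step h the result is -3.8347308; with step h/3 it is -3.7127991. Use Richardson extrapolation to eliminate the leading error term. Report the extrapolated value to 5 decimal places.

-3.69756

The leading error scales as h^2; refining by a factor of 3 reduces it by 3^2 = 9.
Extrapolated value = (9·A(h/3) − A(h)) / (9 − 1)
= (9·(-3.7127991) − (-3.8347308)) / 8
= -29.5804611 / 8 = -3.6975576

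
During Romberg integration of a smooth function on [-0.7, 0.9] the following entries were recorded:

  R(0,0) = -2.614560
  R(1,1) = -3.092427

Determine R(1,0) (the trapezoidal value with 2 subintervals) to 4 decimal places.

From R(1,1) = (4·R(1,0) − R(0,0))/3, solve for R(1,0):
4·R(1,0) = 3·(-3.092427) + (-2.614560) = -11.891841
R(1,0) = -2.972960

-2.9730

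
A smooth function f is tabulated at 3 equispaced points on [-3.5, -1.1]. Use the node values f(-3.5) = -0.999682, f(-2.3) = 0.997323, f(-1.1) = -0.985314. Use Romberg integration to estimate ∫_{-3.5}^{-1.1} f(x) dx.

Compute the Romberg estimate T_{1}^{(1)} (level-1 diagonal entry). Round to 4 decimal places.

T_{0}^{(0)} (trapezoid, 1 panel, h=2.4000): -2.381995
T_{1}^{(0)} (trapezoid, 2 panels, h=1.2000): 0.005790
T_{1}^{(1)} = 0.005790 + (0.005790 − (-2.381995))/3 = 0.801718

0.8017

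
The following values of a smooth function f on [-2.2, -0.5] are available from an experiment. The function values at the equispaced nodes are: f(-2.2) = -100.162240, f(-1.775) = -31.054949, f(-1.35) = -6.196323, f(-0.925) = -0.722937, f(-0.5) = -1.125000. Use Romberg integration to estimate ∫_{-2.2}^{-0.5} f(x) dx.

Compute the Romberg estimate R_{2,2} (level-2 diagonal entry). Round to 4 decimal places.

-34.0049

R_{0,0} (trapezoid, 1 panel, h=1.7000): -86.094154
R_{1,0} (trapezoid, 2 panels, h=0.8500): -48.313952
R_{2,0} (trapezoid, 4 panels, h=0.4250): -37.662577
R_{1,1} = -48.313952 + (-48.313952 − (-86.094154))/3 = -35.720551
R_{2,1} = -37.662577 + (-37.662577 − (-48.313952))/3 = -34.112119
R_{2,2} = -34.112119 + (-34.112119 − (-35.720551))/15 = -34.004890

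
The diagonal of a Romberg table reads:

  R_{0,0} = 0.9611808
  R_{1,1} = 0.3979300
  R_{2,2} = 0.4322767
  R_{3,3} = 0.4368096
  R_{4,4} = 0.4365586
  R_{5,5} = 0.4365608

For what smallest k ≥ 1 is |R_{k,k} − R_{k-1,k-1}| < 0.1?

k = 2

|R_{1,1} − R_{0,0}| = 0.5632508 ≥ 0.1
|R_{2,2} − R_{1,1}| = 0.0343467 < 0.1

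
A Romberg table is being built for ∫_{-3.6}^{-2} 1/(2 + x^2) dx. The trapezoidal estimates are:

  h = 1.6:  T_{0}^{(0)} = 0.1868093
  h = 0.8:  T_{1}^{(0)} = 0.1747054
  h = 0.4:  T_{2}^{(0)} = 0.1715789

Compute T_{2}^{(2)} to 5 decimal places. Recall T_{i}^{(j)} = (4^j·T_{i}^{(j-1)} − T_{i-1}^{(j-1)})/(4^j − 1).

0.17053

Richardson extrapolation on the trapezoidal column (denominator 4−1=3):
T_{1}^{(1)} = (4·0.1747054 − 0.1868093) / 3 = 0.1706708
T_{2}^{(1)} = 0.1715789 + (0.1715789 − 0.1747054)/3 = 0.1705367
T_{2}^{(2)} = 0.1705367 + (0.1705367 − 0.1706708)/15 = 0.1705278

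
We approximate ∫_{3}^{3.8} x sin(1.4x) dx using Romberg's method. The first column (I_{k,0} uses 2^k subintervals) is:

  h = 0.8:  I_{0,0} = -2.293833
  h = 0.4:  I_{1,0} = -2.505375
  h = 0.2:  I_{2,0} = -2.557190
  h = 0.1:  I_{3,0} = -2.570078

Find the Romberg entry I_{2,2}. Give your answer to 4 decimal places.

-2.5744

I_{1,1} = -2.505375 + (-2.505375 − (-2.293833))/3 = -2.575889
I_{2,1} = (4·(-2.557190) − (-2.505375)) / 3 = -2.574462
I_{2,2} = (16·(-2.574462) − (-2.575889)) / 15 = -2.574367
(Column j=1 coincides with Simpson's rule on the same nodes.)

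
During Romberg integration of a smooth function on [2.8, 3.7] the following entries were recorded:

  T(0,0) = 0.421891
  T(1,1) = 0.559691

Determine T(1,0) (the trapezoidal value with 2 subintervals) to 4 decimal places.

0.5252

From T(1,1) = (4·T(1,0) − T(0,0))/3, solve for T(1,0):
4·T(1,0) = 3·0.559691 + 0.421891 = 2.100964
T(1,0) = 0.525241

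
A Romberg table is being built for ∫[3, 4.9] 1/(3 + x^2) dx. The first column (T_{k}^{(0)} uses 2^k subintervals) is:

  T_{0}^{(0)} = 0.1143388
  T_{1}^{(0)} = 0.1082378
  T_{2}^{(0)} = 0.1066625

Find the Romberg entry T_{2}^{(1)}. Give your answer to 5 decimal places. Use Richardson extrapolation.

0.10614

Richardson extrapolation on the trapezoidal column (denominator 4−1=3):
T_{2}^{(1)} = 0.1066625 + (0.1066625 − 0.1082378)/3 = 0.1061374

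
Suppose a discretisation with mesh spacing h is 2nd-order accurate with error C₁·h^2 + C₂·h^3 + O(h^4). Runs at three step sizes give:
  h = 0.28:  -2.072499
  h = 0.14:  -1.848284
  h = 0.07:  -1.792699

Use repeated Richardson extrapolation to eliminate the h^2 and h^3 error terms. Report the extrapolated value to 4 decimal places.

First eliminate the h^2 term (factor 2^2 = 4):
  B₁ = (4·(-1.848284) − (-2.072499))/3 = -1.773546
  B₂ = (4·(-1.792699) − (-1.848284))/3 = -1.774171
Then eliminate the h^3 term (factor 2^3 = 8):
  (8·(-1.774171) − (-1.773546))/7 = -1.774260

-1.7743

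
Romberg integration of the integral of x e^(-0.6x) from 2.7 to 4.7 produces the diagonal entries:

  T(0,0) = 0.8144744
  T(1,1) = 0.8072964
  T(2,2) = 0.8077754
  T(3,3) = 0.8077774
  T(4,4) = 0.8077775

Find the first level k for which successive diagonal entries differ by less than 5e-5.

k = 3

|T(1,1) − T(0,0)| = 0.0071780 ≥ 5e-5
|T(2,2) − T(1,1)| = 0.0004790 ≥ 5e-5
|T(3,3) − T(2,2)| = 0.0000020 < 5e-5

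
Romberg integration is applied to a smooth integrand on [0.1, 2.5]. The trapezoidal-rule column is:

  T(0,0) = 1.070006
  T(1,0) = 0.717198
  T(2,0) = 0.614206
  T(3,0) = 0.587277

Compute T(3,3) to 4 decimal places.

T(1,1) = 0.717198 + (0.717198 − 1.070006)/3 = 0.599595
T(2,1) = (4·0.614206 − 0.717198) / 3 = 0.579875
T(3,1) = (4·0.587277 − 0.614206) / 3 = 0.578301
T(2,2) = 0.579875 + (0.579875 − 0.599595)/15 = 0.578560
T(3,2) = 0.578301 + (0.578301 − 0.579875)/15 = 0.578196
T(3,3) = 0.578196 + (0.578196 − 0.578560)/63 = 0.578190
(Column j=1 coincides with Simpson's rule on the same nodes.)

0.5782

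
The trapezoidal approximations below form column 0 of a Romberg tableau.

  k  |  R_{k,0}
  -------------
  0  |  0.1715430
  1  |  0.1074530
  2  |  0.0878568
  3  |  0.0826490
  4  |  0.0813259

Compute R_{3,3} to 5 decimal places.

R_{1,1} = (4·0.1074530 − 0.1715430) / 3 = 0.0860897
R_{2,1} = 0.0878568 + (0.0878568 − 0.1074530)/3 = 0.0813247
R_{3,1} = 0.0826490 + (0.0826490 − 0.0878568)/3 = 0.0809131
R_{2,2} = (16·0.0813247 − 0.0860897) / 15 = 0.0810070
R_{3,2} = 0.0809131 + (0.0809131 − 0.0813247)/15 = 0.0808857
R_{3,3} = 0.0808857 + (0.0808857 − 0.0810070)/63 = 0.0808838

0.08088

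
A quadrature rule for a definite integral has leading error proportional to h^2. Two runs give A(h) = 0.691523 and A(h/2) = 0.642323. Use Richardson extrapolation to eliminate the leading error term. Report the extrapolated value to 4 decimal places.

Extrapolated value = (4·A(h/2) − A(h)) / (4 − 1)
= (4·0.642323 − 0.691523) / 3
= 1.877769 / 3 = 0.625923

0.6259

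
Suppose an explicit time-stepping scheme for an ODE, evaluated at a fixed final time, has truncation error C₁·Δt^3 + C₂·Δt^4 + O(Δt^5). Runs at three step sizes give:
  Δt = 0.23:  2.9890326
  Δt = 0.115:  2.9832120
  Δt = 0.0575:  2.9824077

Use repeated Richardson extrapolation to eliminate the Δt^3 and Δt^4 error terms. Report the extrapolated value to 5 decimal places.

2.98229

First eliminate the Δt^3 term (factor 2^3 = 8):
  B₁ = (8·2.9832120 − 2.9890326)/7 = 2.9823805
  B₂ = (8·2.9824077 − 2.9832120)/7 = 2.9822928
Then eliminate the Δt^4 term (factor 2^4 = 16):
  (16·2.9822928 − 2.9823805)/15 = 2.9822870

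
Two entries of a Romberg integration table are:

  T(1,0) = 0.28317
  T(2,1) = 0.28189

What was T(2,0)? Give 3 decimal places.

0.282

From T(2,1) = (4·T(2,0) − T(1,0))/3, solve for T(2,0):
4·T(2,0) = 3·0.28189 + 0.28317 = 1.12884
T(2,0) = 0.28221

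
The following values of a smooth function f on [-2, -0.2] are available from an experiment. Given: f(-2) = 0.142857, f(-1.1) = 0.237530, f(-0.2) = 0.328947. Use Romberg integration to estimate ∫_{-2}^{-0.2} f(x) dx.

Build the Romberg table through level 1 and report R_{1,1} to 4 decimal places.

R_{0,0} (trapezoid, 1 panel, h=1.8000): 0.424624
R_{1,0} (trapezoid, 2 panels, h=0.9000): 0.426089
R_{1,1} = 0.426089 + (0.426089 − 0.424624)/3 = 0.426577

0.4266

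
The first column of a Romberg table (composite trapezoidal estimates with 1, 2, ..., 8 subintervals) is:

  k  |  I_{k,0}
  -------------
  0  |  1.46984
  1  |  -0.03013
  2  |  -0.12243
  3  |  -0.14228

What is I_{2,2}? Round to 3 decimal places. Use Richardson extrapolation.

Richardson extrapolation on the trapezoidal column (denominator 4−1=3):
I_{1,1} = -0.03013 + (-0.03013 − 1.46984)/3 = -0.53012
I_{2,1} = -0.12243 + (-0.12243 − (-0.03013))/3 = -0.15320
I_{2,2} = (16·(-0.15320) − (-0.53012)) / 15 = -0.12807

-0.128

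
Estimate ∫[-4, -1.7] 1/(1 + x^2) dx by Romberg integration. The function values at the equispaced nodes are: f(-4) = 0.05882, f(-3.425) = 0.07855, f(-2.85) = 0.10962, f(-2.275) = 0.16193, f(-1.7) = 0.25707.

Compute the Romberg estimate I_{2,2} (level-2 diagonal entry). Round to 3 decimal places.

0.287

I_{0,0} (trapezoid, 1 panel, h=2.3000): 0.36327
I_{1,0} (trapezoid, 2 panels, h=1.1500): 0.30770
I_{2,0} (trapezoid, 4 panels, h=0.5750): 0.29213
I_{1,1} = 0.30770 + (0.30770 − 0.36327)/3 = 0.28918
I_{2,1} = 0.29213 + (0.29213 − 0.30770)/3 = 0.28694
I_{2,2} = 0.28694 + (0.28694 − 0.28918)/15 = 0.28679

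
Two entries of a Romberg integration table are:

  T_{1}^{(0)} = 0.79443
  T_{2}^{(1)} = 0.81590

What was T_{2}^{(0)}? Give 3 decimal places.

From T_{2}^{(1)} = (4·T_{2}^{(0)} − T_{1}^{(0)})/3, solve for T_{2}^{(0)}:
4·T_{2}^{(0)} = 3·0.81590 + 0.79443 = 3.24213
T_{2}^{(0)} = 0.81053

0.811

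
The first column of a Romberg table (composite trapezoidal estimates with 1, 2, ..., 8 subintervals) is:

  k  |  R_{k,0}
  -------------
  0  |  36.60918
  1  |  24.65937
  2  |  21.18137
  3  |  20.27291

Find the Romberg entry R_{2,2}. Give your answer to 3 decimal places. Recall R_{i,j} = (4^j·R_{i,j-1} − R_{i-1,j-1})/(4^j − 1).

19.978

R_{1,1} = (4·24.65937 − 36.60918) / 3 = 20.67610
R_{2,1} = 21.18137 + (21.18137 − 24.65937)/3 = 20.02204
R_{2,2} = (16·20.02204 − 20.67610) / 15 = 19.97844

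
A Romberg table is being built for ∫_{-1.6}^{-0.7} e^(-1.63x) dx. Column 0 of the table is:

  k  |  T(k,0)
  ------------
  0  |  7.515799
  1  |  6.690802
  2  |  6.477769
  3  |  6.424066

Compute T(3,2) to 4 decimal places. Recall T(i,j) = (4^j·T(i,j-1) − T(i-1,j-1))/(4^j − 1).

Richardson extrapolation on the trapezoidal column (denominator 4−1=3):
T(2,1) = (4·6.477769 − 6.690802) / 3 = 6.406758
T(3,1) = 6.424066 + (6.424066 − 6.477769)/3 = 6.406165
T(3,2) = (16·6.406165 − 6.406758) / 15 = 6.406125

6.4061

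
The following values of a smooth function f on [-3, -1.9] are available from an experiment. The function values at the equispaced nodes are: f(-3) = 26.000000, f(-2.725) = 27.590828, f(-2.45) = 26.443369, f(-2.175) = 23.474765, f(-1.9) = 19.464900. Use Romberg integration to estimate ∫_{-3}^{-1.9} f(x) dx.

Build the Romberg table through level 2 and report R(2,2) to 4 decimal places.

27.7405

R(0,0) (trapezoid, 1 panel, h=1.1000): 25.005695
R(1,0) (trapezoid, 2 panels, h=0.5500): 27.046700
R(2,0) (trapezoid, 4 panels, h=0.2750): 27.566388
R(1,1) = 27.046700 + (27.046700 − 25.005695)/3 = 27.727035
R(2,1) = 27.566388 + (27.566388 − 27.046700)/3 = 27.739617
R(2,2) = 27.739617 + (27.739617 − 27.727035)/15 = 27.740456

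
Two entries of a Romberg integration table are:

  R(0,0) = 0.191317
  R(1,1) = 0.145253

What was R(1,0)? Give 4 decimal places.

From R(1,1) = (4·R(1,0) − R(0,0))/3, solve for R(1,0):
4·R(1,0) = 3·0.145253 + 0.191317 = 0.627076
R(1,0) = 0.156769

0.1568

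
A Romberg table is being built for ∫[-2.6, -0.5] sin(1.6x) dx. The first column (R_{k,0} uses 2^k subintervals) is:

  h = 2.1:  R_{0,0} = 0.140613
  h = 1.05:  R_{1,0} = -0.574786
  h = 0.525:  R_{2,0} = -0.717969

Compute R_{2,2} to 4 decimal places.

-0.7625

R_{1,1} = (4·(-0.574786) − 0.140613) / 3 = -0.813252
R_{2,1} = (4·(-0.717969) − (-0.574786)) / 3 = -0.765697
R_{2,2} = -0.765697 + (-0.765697 − (-0.813252))/15 = -0.762527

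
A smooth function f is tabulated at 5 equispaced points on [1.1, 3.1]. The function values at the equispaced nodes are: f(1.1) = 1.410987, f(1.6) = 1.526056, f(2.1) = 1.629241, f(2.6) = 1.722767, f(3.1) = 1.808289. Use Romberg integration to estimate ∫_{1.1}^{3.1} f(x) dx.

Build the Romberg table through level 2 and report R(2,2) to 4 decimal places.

3.2455

R(0,0) (trapezoid, 1 panel, h=2.0000): 3.219276
R(1,0) (trapezoid, 2 panels, h=1.0000): 3.238879
R(2,0) (trapezoid, 4 panels, h=0.5000): 3.243851
R(1,1) = 3.238879 + (3.238879 − 3.219276)/3 = 3.245413
R(2,1) = 3.243851 + (3.243851 − 3.238879)/3 = 3.245508
R(2,2) = 3.245508 + (3.245508 − 3.245413)/15 = 3.245514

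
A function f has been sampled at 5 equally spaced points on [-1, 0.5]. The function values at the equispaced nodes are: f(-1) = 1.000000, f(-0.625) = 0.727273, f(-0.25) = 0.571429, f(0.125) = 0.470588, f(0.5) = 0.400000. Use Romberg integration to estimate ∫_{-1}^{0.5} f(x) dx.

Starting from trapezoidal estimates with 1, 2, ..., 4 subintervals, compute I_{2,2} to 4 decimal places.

I_{0,0} (trapezoid, 1 panel, h=1.5000): 1.050000
I_{1,0} (trapezoid, 2 panels, h=0.7500): 0.953572
I_{2,0} (trapezoid, 4 panels, h=0.3750): 0.925984
I_{1,1} = 0.953572 + (0.953572 − 1.050000)/3 = 0.921429
I_{2,1} = 0.925984 + (0.925984 − 0.953572)/3 = 0.916788
I_{2,2} = 0.916788 + (0.916788 − 0.921429)/15 = 0.916479

0.9165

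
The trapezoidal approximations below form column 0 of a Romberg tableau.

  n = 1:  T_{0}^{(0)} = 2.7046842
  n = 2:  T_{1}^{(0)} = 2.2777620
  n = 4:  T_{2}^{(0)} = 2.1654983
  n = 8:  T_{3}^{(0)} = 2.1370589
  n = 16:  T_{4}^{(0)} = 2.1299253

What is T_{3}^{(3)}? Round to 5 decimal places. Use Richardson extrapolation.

2.12755

T_{1}^{(1)} = (4·2.2777620 − 2.7046842) / 3 = 2.1354546
T_{2}^{(1)} = 2.1654983 + (2.1654983 − 2.2777620)/3 = 2.1280771
T_{3}^{(1)} = 2.1370589 + (2.1370589 − 2.1654983)/3 = 2.1275791
T_{2}^{(2)} = 2.1280771 + (2.1280771 − 2.1354546)/15 = 2.1275853
T_{3}^{(2)} = (16·2.1275791 − 2.1280771) / 15 = 2.1275459
T_{3}^{(3)} = (64·2.1275459 − 2.1275853) / 63 = 2.1275453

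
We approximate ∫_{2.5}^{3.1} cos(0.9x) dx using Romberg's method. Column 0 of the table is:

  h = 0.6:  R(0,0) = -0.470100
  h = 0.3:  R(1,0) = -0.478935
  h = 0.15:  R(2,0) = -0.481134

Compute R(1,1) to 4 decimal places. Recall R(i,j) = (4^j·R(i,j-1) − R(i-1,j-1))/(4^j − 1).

-0.4819

Richardson extrapolation on the trapezoidal column (denominator 4−1=3):
R(1,1) = -0.478935 + (-0.478935 − (-0.470100))/3 = -0.481880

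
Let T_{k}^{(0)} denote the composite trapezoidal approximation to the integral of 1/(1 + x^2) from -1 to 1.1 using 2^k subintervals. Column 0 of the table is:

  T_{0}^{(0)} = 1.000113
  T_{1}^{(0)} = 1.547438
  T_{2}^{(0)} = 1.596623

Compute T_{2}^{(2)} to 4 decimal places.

T_{1}^{(1)} = (4·1.547438 − 1.000113) / 3 = 1.729880
T_{2}^{(1)} = 1.596623 + (1.596623 − 1.547438)/3 = 1.613018
T_{2}^{(2)} = (16·1.613018 − 1.729880) / 15 = 1.605227

1.6052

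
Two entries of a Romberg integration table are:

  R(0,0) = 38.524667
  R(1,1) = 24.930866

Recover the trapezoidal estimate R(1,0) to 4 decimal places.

From R(1,1) = (4·R(1,0) − R(0,0))/3, solve for R(1,0):
4·R(1,0) = 3·24.930866 + 38.524667 = 113.317265
R(1,0) = 28.329316

28.3293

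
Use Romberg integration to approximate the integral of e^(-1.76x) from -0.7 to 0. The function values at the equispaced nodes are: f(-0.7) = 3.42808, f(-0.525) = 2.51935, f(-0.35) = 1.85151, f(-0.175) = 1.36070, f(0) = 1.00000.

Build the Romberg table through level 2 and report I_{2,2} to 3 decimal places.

I_{0,0} (trapezoid, 1 panel, h=0.7000): 1.54983
I_{1,0} (trapezoid, 2 panels, h=0.3500): 1.42294
I_{2,0} (trapezoid, 4 panels, h=0.1750): 1.39048
I_{1,1} = 1.42294 + (1.42294 − 1.54983)/3 = 1.38064
I_{2,1} = 1.39048 + (1.39048 − 1.42294)/3 = 1.37966
I_{2,2} = 1.37966 + (1.37966 − 1.38064)/15 = 1.37959

1.380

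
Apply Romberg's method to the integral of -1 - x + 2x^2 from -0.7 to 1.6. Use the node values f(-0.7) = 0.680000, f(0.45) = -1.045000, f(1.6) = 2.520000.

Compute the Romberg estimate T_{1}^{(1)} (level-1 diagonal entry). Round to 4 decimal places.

T_{0}^{(0)} (trapezoid, 1 panel, h=2.3000): 3.680000
T_{1}^{(0)} (trapezoid, 2 panels, h=1.1500): 0.638250
T_{1}^{(1)} = 0.638250 + (0.638250 − 3.680000)/3 = -0.375667

-0.3757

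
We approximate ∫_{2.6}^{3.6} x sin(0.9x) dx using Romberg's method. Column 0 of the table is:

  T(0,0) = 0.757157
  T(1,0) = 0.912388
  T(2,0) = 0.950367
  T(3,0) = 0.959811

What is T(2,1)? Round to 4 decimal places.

Richardson extrapolation on the trapezoidal column (denominator 4−1=3):
T(2,1) = (4·0.950367 − 0.912388) / 3 = 0.963027

0.9630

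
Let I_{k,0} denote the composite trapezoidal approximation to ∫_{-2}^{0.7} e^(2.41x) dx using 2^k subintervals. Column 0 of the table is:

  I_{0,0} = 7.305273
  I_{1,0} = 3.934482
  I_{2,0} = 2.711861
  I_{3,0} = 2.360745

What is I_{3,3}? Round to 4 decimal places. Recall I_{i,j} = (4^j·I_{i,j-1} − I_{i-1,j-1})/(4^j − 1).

2.2392

I_{1,1} = 3.934482 + (3.934482 − 7.305273)/3 = 2.810885
I_{2,1} = (4·2.711861 − 3.934482) / 3 = 2.304321
I_{3,1} = 2.360745 + (2.360745 − 2.711861)/3 = 2.243706
I_{2,2} = (16·2.304321 − 2.810885) / 15 = 2.270550
I_{3,2} = 2.243706 + (2.243706 − 2.304321)/15 = 2.239665
I_{3,3} = (64·2.239665 − 2.270550) / 63 = 2.239175
(Column j=1 coincides with Simpson's rule on the same nodes.)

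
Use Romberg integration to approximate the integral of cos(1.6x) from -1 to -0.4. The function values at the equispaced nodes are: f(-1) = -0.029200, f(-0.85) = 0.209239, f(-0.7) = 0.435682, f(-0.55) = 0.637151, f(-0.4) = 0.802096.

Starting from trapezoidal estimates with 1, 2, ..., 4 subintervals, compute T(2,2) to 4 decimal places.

T(0,0) (trapezoid, 1 panel, h=0.6000): 0.231869
T(1,0) (trapezoid, 2 panels, h=0.3000): 0.246639
T(2,0) (trapezoid, 4 panels, h=0.1500): 0.250278
T(1,1) = 0.246639 + (0.246639 − 0.231869)/3 = 0.251562
T(2,1) = 0.250278 + (0.250278 − 0.246639)/3 = 0.251491
T(2,2) = 0.251491 + (0.251491 − 0.251562)/15 = 0.251486

0.2515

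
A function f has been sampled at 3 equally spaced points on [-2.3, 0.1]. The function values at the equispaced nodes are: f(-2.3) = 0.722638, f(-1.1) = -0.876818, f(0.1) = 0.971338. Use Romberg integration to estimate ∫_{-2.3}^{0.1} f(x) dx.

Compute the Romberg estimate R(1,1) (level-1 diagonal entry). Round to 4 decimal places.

-0.7253

R(0,0) (trapezoid, 1 panel, h=2.4000): 2.032771
R(1,0) (trapezoid, 2 panels, h=1.2000): -0.035796
R(1,1) = -0.035796 + (-0.035796 − 2.032771)/3 = -0.725318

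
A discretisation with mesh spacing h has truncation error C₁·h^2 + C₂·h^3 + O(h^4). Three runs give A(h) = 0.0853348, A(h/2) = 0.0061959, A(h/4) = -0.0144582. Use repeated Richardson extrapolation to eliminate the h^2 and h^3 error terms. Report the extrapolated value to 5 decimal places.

First eliminate the h^2 term (factor 2^2 = 4):
  B₁ = (4·0.0061959 − 0.0853348)/3 = -0.0201837
  B₂ = (4·(-0.0144582) − 0.0061959)/3 = -0.0213429
Then eliminate the h^3 term (factor 2^3 = 8):
  (8·(-0.0213429) − (-0.0201837))/7 = -0.0215085

-0.02151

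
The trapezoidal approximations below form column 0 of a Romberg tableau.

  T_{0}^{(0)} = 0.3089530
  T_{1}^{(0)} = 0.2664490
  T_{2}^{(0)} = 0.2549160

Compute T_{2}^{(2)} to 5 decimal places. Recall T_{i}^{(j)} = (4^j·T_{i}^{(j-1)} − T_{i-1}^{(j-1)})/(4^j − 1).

Richardson extrapolation on the trapezoidal column (denominator 4−1=3):
T_{1}^{(1)} = (4·0.2664490 − 0.3089530) / 3 = 0.2522810
T_{2}^{(1)} = (4·0.2549160 − 0.2664490) / 3 = 0.2510717
T_{2}^{(2)} = (16·0.2510717 − 0.2522810) / 15 = 0.2509911

0.25099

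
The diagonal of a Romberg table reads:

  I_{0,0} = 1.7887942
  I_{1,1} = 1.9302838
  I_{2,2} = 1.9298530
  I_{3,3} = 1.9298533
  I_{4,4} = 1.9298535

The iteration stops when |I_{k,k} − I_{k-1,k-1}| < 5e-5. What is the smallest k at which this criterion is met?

|I_{1,1} − I_{0,0}| = 0.1414896 ≥ 5e-5
|I_{2,2} − I_{1,1}| = 0.0004308 ≥ 5e-5
|I_{3,3} − I_{2,2}| = 0.0000003 < 5e-5

k = 3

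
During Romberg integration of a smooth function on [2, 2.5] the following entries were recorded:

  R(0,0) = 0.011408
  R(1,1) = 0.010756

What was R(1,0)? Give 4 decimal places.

0.0109

From R(1,1) = (4·R(1,0) − R(0,0))/3, solve for R(1,0):
4·R(1,0) = 3·0.010756 + 0.011408 = 0.043676
R(1,0) = 0.010919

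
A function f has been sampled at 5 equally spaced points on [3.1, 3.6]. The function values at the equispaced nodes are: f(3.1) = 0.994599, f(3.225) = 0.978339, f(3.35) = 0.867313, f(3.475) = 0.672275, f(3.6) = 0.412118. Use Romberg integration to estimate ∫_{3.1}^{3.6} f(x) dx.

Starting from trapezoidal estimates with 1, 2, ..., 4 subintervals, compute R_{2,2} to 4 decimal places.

0.4060

R_{0,0} (trapezoid, 1 panel, h=0.5000): 0.351679
R_{1,0} (trapezoid, 2 panels, h=0.2500): 0.392668
R_{2,0} (trapezoid, 4 panels, h=0.1250): 0.402661
R_{1,1} = 0.392668 + (0.392668 − 0.351679)/3 = 0.406331
R_{2,1} = 0.402661 + (0.402661 − 0.392668)/3 = 0.405992
R_{2,2} = 0.405992 + (0.405992 − 0.406331)/15 = 0.405969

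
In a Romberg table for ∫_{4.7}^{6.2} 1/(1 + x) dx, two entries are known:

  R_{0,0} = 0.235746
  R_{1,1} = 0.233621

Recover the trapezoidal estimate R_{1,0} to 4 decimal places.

From R_{1,1} = (4·R_{1,0} − R_{0,0})/3, solve for R_{1,0}:
4·R_{1,0} = 3·0.233621 + 0.235746 = 0.936609
R_{1,0} = 0.234152

0.2342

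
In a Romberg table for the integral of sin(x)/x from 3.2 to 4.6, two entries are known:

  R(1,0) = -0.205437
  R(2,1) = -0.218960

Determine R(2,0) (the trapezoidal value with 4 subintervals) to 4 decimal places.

From R(2,1) = (4·R(2,0) − R(1,0))/3, solve for R(2,0):
4·R(2,0) = 3·(-0.218960) + (-0.205437) = -0.862317
R(2,0) = -0.215579

-0.2156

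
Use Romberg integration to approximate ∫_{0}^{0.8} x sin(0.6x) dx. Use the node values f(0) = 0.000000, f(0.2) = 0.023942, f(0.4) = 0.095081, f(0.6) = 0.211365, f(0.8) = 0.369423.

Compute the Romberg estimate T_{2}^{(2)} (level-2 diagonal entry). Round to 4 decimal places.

0.1001

T_{0}^{(0)} (trapezoid, 1 panel, h=0.8000): 0.147769
T_{1}^{(0)} (trapezoid, 2 panels, h=0.4000): 0.111917
T_{2}^{(0)} (trapezoid, 4 panels, h=0.2000): 0.103020
T_{1}^{(1)} = 0.111917 + (0.111917 − 0.147769)/3 = 0.099966
T_{2}^{(1)} = 0.103020 + (0.103020 − 0.111917)/3 = 0.100054
T_{2}^{(2)} = 0.100054 + (0.100054 − 0.099966)/15 = 0.100060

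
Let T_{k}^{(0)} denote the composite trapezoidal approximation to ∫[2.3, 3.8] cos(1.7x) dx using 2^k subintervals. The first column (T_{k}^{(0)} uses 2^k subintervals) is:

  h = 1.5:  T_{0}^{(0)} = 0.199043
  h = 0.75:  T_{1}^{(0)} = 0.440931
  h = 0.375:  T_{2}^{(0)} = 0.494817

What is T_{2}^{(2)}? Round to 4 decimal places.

0.5122

Richardson extrapolation on the trapezoidal column (denominator 4−1=3):
T_{1}^{(1)} = 0.440931 + (0.440931 − 0.199043)/3 = 0.521560
T_{2}^{(1)} = (4·0.494817 − 0.440931) / 3 = 0.512779
T_{2}^{(2)} = (16·0.512779 − 0.521560) / 15 = 0.512194
(Column j=1 coincides with Simpson's rule on the same nodes.)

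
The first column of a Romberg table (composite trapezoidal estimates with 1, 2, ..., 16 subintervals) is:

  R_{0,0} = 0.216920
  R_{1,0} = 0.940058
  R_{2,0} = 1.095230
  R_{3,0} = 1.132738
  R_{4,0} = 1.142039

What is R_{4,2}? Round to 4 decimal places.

1.1451

Richardson extrapolation on the trapezoidal column (denominator 4−1=3):
R_{3,1} = (4·1.132738 − 1.095230) / 3 = 1.145241
R_{4,1} = (4·1.142039 − 1.132738) / 3 = 1.145139
R_{4,2} = (16·1.145139 − 1.145241) / 15 = 1.145132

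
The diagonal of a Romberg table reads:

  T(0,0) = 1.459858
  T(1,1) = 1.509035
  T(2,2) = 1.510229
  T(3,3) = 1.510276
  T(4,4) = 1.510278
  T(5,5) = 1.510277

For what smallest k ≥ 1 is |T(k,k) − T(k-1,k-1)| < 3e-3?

|T(1,1) − T(0,0)| = 0.049177 ≥ 3e-3
|T(2,2) − T(1,1)| = 0.001194 < 3e-3

k = 2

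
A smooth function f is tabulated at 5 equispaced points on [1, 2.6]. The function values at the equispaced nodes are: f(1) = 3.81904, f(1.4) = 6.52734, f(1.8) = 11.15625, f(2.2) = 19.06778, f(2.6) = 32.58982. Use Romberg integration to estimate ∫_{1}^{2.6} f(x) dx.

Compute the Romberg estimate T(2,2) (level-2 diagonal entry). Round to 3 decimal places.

T(0,0) (trapezoid, 1 panel, h=1.6000): 29.12709
T(1,0) (trapezoid, 2 panels, h=0.8000): 23.48854
T(2,0) (trapezoid, 4 panels, h=0.4000): 21.98232
T(1,1) = 23.48854 + (23.48854 − 29.12709)/3 = 21.60902
T(2,1) = 21.98232 + (21.98232 − 23.48854)/3 = 21.48025
T(2,2) = 21.48025 + (21.48025 − 21.60902)/15 = 21.47167

21.472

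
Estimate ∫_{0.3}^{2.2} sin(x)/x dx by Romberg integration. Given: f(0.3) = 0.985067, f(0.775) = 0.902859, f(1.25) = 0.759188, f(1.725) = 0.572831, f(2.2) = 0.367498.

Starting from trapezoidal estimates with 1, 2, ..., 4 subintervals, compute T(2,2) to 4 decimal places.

T(0,0) (trapezoid, 1 panel, h=1.9000): 1.284937
T(1,0) (trapezoid, 2 panels, h=0.9500): 1.363697
T(2,0) (trapezoid, 4 panels, h=0.4750): 1.382801
T(1,1) = 1.363697 + (1.363697 − 1.284937)/3 = 1.389950
T(2,1) = 1.382801 + (1.382801 − 1.363697)/3 = 1.389169
T(2,2) = 1.389169 + (1.389169 − 1.389950)/15 = 1.389117

1.3891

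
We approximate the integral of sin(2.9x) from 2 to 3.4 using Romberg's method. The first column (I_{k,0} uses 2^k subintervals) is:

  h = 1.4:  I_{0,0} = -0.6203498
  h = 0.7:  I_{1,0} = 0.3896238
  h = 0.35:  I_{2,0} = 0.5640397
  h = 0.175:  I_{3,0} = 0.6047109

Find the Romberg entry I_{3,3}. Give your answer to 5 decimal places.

0.61805

I_{1,1} = 0.3896238 + (0.3896238 − (-0.6203498))/3 = 0.7262817
I_{2,1} = (4·0.5640397 − 0.3896238) / 3 = 0.6221783
I_{3,1} = 0.6047109 + (0.6047109 − 0.5640397)/3 = 0.6182680
I_{2,2} = 0.6221783 + (0.6221783 − 0.7262817)/15 = 0.6152381
I_{3,2} = 0.6182680 + (0.6182680 − 0.6221783)/15 = 0.6180073
I_{3,3} = 0.6180073 + (0.6180073 − 0.6152381)/63 = 0.6180513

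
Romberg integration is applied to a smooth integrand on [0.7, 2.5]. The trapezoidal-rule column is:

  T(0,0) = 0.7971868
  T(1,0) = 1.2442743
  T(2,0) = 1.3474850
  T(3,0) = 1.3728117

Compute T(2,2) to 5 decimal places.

T(1,1) = 1.2442743 + (1.2442743 − 0.7971868)/3 = 1.3933035
T(2,1) = 1.3474850 + (1.3474850 − 1.2442743)/3 = 1.3818886
T(2,2) = 1.3818886 + (1.3818886 − 1.3933035)/15 = 1.3811276

1.38113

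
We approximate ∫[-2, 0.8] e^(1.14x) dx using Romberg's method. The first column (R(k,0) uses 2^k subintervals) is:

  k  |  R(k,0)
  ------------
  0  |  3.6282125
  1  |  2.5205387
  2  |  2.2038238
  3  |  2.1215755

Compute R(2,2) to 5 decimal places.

Richardson extrapolation on the trapezoidal column (denominator 4−1=3):
R(1,1) = (4·2.5205387 − 3.6282125) / 3 = 2.1513141
R(2,1) = 2.2038238 + (2.2038238 − 2.5205387)/3 = 2.0982522
R(2,2) = (16·2.0982522 − 2.1513141) / 15 = 2.0947147

2.09471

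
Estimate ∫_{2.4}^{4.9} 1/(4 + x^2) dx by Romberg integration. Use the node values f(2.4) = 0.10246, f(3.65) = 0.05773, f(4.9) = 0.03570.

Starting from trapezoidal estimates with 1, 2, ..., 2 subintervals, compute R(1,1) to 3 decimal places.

0.154

R(0,0) (trapezoid, 1 panel, h=2.5000): 0.17270
R(1,0) (trapezoid, 2 panels, h=1.2500): 0.15851
R(1,1) = 0.15851 + (0.15851 − 0.17270)/3 = 0.15378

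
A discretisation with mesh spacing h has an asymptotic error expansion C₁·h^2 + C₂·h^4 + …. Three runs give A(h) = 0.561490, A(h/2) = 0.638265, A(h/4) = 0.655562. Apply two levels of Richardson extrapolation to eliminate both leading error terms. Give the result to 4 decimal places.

First eliminate the h^2 term (factor 2^2 = 4):
  B₁ = (4·0.638265 − 0.561490)/3 = 0.663857
  B₂ = (4·0.655562 − 0.638265)/3 = 0.661328
Then eliminate the h^4 term (factor 2^4 = 16):
  (16·0.661328 − 0.663857)/15 = 0.661159

0.6612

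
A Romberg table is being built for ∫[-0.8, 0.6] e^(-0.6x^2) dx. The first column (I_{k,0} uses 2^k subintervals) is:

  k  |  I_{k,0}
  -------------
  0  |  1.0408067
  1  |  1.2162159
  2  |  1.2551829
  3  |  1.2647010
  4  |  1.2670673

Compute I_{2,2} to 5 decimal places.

Richardson extrapolation on the trapezoidal column (denominator 4−1=3):
I_{1,1} = (4·1.2162159 − 1.0408067) / 3 = 1.2746856
I_{2,1} = (4·1.2551829 − 1.2162159) / 3 = 1.2681719
I_{2,2} = 1.2681719 + (1.2681719 − 1.2746856)/15 = 1.2677377

1.26774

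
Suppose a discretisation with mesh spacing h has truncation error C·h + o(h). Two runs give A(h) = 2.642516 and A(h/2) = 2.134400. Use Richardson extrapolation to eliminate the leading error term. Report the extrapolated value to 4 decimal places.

The leading error scales as h; refining by a factor of 2 reduces it by 2^1 = 2.
Extrapolated value = (2·A(h/2) − A(h)) / (2 − 1)
= (2·2.134400 − 2.642516) / 1
= 1.626284 / 1 = 1.626284

1.6263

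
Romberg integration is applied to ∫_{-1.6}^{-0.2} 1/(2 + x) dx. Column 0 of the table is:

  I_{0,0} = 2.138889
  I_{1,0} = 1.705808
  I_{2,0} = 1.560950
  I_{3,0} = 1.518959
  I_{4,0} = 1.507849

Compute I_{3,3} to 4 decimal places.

1.5044

Richardson extrapolation on the trapezoidal column (denominator 4−1=3):
I_{1,1} = 1.705808 + (1.705808 − 2.138889)/3 = 1.561448
I_{2,1} = (4·1.560950 − 1.705808) / 3 = 1.512664
I_{3,1} = (4·1.518959 − 1.560950) / 3 = 1.504962
I_{2,2} = (16·1.512664 − 1.561448) / 15 = 1.509412
I_{3,2} = (16·1.504962 − 1.512664) / 15 = 1.504449
I_{3,3} = 1.504449 + (1.504449 − 1.509412)/63 = 1.504370
(Column j=1 coincides with Simpson's rule on the same nodes.)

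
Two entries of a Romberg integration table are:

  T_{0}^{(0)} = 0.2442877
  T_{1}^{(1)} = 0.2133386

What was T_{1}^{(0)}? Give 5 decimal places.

0.22108

From T_{1}^{(1)} = (4·T_{1}^{(0)} − T_{0}^{(0)})/3, solve for T_{1}^{(0)}:
4·T_{1}^{(0)} = 3·0.2133386 + 0.2442877 = 0.8843035
T_{1}^{(0)} = 0.2210759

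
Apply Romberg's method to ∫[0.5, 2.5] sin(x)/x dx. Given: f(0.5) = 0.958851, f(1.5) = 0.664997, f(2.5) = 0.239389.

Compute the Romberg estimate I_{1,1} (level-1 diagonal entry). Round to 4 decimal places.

1.2861

I_{0,0} (trapezoid, 1 panel, h=2.0000): 1.198240
I_{1,0} (trapezoid, 2 panels, h=1.0000): 1.264117
I_{1,1} = 1.264117 + (1.264117 − 1.198240)/3 = 1.286076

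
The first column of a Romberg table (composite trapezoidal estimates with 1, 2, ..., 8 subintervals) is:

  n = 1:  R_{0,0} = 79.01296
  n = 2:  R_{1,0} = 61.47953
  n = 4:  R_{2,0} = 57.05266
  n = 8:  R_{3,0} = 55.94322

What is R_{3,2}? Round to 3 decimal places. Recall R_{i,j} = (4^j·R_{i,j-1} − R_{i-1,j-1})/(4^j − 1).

Richardson extrapolation on the trapezoidal column (denominator 4−1=3):
R_{2,1} = (4·57.05266 − 61.47953) / 3 = 55.57704
R_{3,1} = (4·55.94322 − 57.05266) / 3 = 55.57341
R_{3,2} = 55.57341 + (55.57341 − 55.57704)/15 = 55.57317

55.573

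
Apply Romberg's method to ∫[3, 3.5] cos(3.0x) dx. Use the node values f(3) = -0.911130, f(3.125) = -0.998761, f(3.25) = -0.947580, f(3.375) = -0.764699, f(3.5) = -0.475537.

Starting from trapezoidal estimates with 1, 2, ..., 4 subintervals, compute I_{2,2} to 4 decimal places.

-0.4306

I_{0,0} (trapezoid, 1 panel, h=0.5000): -0.346667
I_{1,0} (trapezoid, 2 panels, h=0.2500): -0.410228
I_{2,0} (trapezoid, 4 panels, h=0.1250): -0.425547
I_{1,1} = -0.410228 + (-0.410228 − (-0.346667))/3 = -0.431415
I_{2,1} = -0.425547 + (-0.425547 − (-0.410228))/3 = -0.430653
I_{2,2} = -0.430653 + (-0.430653 − (-0.431415))/15 = -0.430602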